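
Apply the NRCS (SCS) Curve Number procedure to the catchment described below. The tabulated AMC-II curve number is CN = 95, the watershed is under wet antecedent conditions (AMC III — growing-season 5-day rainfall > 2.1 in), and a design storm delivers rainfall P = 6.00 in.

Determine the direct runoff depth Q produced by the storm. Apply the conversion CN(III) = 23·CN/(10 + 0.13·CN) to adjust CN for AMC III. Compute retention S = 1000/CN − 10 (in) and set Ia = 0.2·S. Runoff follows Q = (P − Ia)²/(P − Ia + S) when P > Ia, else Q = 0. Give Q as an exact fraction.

Q = 3385202/590387 in ≈ 5.734 in

Wet (AMC III): CN(III) = 23·95/(10 + 0.13·95) = 2185/(447/20) = 43700/447 ≈ 97.763
S = 1000/(43700/447) − 10 = 100/437 in ≈ 0.229 in
Initial abstraction Ia = S/5 = (100/437)/5 = 20/437 ≈ 0.046 in
Excess rainfall: 6.000 − 0.046 = 5.954 in; P > Ia so Q > 0
Q = (2602/437)²/((2602/437) + 100/437) = (6770404/190969)/(2702/437) = 3385202/590387 in ≈ 5.734 in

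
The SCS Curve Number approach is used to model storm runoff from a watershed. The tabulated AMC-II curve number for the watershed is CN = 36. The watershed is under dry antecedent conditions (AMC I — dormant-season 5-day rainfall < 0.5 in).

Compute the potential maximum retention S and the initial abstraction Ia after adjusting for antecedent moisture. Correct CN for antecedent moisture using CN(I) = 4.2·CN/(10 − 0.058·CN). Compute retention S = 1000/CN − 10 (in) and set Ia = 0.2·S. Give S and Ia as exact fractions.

CN(I) from CN(II)=36: (4.2·36)/(10 − 0.058·36) = 18900/989 ≈ 19.110
Max retention: S = 1000/(18900/989) − 10 = 8000/189 in (≈ 42.328 in)
Ia = 0.2S: 0.2·42.328 = 8.466 in (exactly 1600/189)

S = 8000/189 in ≈ 42.328 in; Ia = 1600/189 in ≈ 8.466 in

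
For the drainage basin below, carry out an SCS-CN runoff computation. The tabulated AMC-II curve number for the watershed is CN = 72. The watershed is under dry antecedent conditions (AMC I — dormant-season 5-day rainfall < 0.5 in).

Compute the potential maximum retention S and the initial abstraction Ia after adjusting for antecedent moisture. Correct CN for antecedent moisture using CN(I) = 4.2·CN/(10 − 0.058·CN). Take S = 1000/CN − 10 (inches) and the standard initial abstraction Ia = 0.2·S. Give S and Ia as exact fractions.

Adjust CN=72 to AMC I: 4.2·72/(10 − 0.058·72) → (1512/5) ÷ (728/125) = 675/13 ≈ 51.923
S = 1000/(675/13) − 10 = 250/27 in ≈ 9.259 in
Ia = 0.2·(250/27) = 50/27 in ≈ 1.852 in

S = 250/27 in ≈ 9.259 in; Ia = 50/27 in ≈ 1.852 in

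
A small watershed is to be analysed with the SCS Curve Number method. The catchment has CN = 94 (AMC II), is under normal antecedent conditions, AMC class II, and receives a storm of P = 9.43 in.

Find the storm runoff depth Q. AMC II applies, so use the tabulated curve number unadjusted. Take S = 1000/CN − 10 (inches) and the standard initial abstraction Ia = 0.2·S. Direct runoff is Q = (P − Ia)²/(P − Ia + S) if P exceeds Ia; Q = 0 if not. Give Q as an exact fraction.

Average conditions: CN = 94 (no AMC adjustment).
Retention S: 1000/CN − 10 with CN=94.000 → S = 30/47 ≈ 0.638 in
Ia = 0.2·(30/47) = 6/47 in ≈ 0.128 in
P − Ia = 9.430 − 0.128 = 43721/4700 ≈ 9.302 in (> 0, runoff occurs)
Runoff Q = (P−Ia)²/(P−Ia+S) = (9.302)²/(9.302+0.638) = 1911525841/219588700 ≈ 8.705 in

Q = 1911525841/219588700 in ≈ 8.705 in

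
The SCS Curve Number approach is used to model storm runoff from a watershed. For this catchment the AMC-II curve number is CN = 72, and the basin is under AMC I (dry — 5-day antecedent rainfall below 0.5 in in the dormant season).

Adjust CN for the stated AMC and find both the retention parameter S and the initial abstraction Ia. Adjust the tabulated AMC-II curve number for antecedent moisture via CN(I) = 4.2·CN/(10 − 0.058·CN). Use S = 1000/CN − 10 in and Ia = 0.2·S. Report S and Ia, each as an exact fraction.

Dry (AMC I): CN(I) = 4.2·72/(10 − 0.058·72) = (1512/5)/(728/125) = 675/13 ≈ 51.923
Retention S: 1000/CN − 10 with CN=51.923 → S = 250/27 ≈ 9.259 in
Initial abstraction Ia = S/5 = (250/27)/5 = 50/27 ≈ 1.852 in

S = 250/27 in ≈ 9.259 in; Ia = 50/27 in ≈ 1.852 in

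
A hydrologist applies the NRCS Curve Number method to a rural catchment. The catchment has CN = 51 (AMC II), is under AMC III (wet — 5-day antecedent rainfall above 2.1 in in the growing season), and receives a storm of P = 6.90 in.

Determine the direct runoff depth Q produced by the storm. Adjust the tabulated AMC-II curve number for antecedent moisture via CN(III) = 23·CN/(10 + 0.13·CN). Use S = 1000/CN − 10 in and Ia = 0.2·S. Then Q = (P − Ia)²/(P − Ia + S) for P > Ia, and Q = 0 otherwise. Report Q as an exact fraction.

Wet (AMC III): CN(III) = 23·51/(10 + 0.13·51) = 1173/(1663/100) = 117300/1663 ≈ 70.535
S = 1000/(117300/1663) − 10 = 4900/1173 in ≈ 4.177 in
Ia = 0.2·(4900/1173) = 980/1173 in ≈ 0.835 in
Excess rainfall: 6.900 − 0.835 = 6.065 in; P > Ia so Q > 0
Q: (71137/11730)² ÷ (120137/11730) = 5060472769/1409207010 in (≈ 3.591 in)

Q = 5060472769/1409207010 in ≈ 3.591 in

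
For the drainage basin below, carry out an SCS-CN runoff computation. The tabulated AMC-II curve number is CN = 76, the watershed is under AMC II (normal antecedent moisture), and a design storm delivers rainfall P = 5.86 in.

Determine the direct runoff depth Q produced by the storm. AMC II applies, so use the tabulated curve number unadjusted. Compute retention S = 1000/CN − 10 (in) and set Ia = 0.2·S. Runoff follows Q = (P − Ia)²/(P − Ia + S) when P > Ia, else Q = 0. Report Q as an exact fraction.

Q = 24671089/7568650 in ≈ 3.260 in

CN(II) = 76; AMC II needs no correction.
S = 1000/76 − 10 = 60/19 in ≈ 3.158 in
Ia = 0.2·(60/19) = 12/19 in ≈ 0.632 in
Since P=5.860 > Ia=0.632: effective rainfall P−Ia = 4967/950 in
Q: (4967/950)² ÷ (7967/950) = 24671089/7568650 in (≈ 3.260 in)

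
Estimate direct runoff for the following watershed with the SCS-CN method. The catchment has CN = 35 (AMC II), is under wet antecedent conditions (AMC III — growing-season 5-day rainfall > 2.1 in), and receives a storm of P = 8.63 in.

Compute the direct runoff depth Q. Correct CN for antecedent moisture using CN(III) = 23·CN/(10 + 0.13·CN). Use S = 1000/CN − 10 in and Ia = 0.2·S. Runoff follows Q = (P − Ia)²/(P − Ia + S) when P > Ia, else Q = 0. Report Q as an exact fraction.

CN(III) from CN(II)=35: (23·35)/(10 + 0.13·35) = 16100/291 ≈ 55.326
Max retention: S = 1000/(16100/291) − 10 = 1300/161 in (≈ 8.075 in)
Initial abstraction Ia = S/5 = (1300/161)/5 = 260/161 ≈ 1.615 in
P − Ia = 8.630 − 1.615 = 112943/16100 ≈ 7.015 in (> 0, runoff occurs)
Runoff Q = (P−Ia)²/(P−Ia+S) = (7.015)²/(7.015+8.075) = 12756121249/3911382300 ≈ 3.261 in

Q = 12756121249/3911382300 in ≈ 3.261 in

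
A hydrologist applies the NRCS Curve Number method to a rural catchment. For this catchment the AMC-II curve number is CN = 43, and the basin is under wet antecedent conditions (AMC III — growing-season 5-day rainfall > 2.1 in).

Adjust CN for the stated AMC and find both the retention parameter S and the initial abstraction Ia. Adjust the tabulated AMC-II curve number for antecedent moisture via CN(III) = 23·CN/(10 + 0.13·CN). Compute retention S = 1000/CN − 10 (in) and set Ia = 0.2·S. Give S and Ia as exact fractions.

Wet (AMC III): CN(III) = 23·43/(10 + 0.13·43) = 989/(1559/100) = 98900/1559 ≈ 63.438
Max retention: S = 1000/(98900/1559) − 10 = 5700/989 in (≈ 5.763 in)
Initial abstraction Ia = S/5 = (5700/989)/5 = 1140/989 ≈ 1.153 in

S = 5700/989 in ≈ 5.763 in; Ia = 1140/989 in ≈ 1.153 in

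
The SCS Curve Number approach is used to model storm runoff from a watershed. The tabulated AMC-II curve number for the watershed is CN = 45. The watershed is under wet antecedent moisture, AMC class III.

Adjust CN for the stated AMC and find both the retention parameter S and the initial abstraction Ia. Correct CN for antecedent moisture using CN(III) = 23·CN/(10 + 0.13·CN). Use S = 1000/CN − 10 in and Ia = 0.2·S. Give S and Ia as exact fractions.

S = 1100/207 in ≈ 5.314 in; Ia = 220/207 in ≈ 1.063 in

Wet (AMC III): CN(III) = 23·45/(10 + 0.13·45) = 1035/(317/20) = 20700/317 ≈ 65.300
Retention S: 1000/CN − 10 with CN=65.300 → S = 1100/207 ≈ 5.314 in
Ia = 0.2·(1100/207) = 220/207 in ≈ 1.063 in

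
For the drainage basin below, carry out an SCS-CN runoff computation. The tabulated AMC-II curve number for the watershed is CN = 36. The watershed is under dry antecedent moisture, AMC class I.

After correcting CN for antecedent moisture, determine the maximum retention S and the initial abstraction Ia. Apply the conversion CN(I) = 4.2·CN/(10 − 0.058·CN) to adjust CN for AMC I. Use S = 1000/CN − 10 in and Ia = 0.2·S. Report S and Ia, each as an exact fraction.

S = 8000/189 in ≈ 42.328 in; Ia = 1600/189 in ≈ 8.466 in

CN(I) from CN(II)=36: (4.2·36)/(10 − 0.058·36) = 18900/989 ≈ 19.110
Retention S: 1000/CN − 10 with CN=19.110 → S = 8000/189 ≈ 42.328 in
Initial abstraction Ia = S/5 = (8000/189)/5 = 1600/189 ≈ 8.466 in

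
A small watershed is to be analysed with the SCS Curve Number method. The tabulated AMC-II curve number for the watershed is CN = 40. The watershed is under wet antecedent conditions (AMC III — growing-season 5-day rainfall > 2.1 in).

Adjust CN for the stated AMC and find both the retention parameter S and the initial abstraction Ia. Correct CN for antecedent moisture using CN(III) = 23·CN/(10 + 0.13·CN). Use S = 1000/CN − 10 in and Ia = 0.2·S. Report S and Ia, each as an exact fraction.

Wet (AMC III): CN(III) = 23·40/(10 + 0.13·40) = 920/(76/5) = 1150/19 ≈ 60.526
Retention S: 1000/CN − 10 with CN=60.526 → S = 150/23 ≈ 6.522 in
Initial abstraction Ia = S/5 = (150/23)/5 = 30/23 ≈ 1.304 in

S = 150/23 in ≈ 6.522 in; Ia = 30/23 in ≈ 1.304 in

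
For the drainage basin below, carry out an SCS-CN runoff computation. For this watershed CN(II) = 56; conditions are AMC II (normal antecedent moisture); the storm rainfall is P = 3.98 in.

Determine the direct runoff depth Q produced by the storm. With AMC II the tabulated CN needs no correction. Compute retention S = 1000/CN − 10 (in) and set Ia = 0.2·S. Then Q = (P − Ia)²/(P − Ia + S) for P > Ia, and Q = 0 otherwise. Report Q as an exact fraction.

Q = 710649/1257550 in ≈ 0.565 in

CN(II) = 56; AMC II needs no correction.
Max retention: S = 1000/56 − 10 = 55/7 in (≈ 7.857 in)
Ia = 0.2·(55/7) = 11/7 in ≈ 1.571 in
Since P=3.980 > Ia=1.571: effective rainfall P−Ia = 843/350 in
Q = (843/350)²/((843/350) + 55/7) = (710649/122500)/(3593/350) = 710649/1257550 in ≈ 0.565 in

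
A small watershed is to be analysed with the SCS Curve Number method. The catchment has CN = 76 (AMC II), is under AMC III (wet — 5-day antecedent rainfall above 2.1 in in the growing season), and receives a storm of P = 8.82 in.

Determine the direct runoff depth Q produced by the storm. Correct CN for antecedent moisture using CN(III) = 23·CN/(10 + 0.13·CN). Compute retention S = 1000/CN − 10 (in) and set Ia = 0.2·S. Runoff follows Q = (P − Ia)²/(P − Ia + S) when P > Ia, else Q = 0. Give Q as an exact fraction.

Q = 11621079363/1578422150 in ≈ 7.362 in

Adjust CN=76 to AMC III: 23·76/(10 + 0.13·76) → 1748 ÷ (497/25) = 43700/497 ≈ 87.928
Retention S: 1000/CN − 10 with CN=87.928 → S = 600/437 ≈ 1.373 in
Ia = 0.2S: 0.2·1.373 = 0.275 in (exactly 120/437)
Since P=8.820 > Ia=0.275: effective rainfall P−Ia = 186717/21850 in
Q = (186717/21850)²/((186717/21850) + 600/437) = (34863238089/477422500)/(216717/21850) = 11621079363/1578422150 in ≈ 7.362 in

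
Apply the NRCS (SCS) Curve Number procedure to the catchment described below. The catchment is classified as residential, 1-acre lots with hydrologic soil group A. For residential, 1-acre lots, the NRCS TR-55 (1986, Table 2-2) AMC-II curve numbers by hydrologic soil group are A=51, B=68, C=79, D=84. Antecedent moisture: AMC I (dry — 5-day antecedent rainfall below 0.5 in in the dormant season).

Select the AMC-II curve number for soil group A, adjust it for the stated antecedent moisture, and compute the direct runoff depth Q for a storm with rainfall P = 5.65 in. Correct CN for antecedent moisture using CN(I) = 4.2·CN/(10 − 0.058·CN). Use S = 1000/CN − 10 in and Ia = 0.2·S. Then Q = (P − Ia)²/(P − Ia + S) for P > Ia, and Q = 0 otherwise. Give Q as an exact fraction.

NRCS table: residential, 1-acre lots, soil group A → CN(II) = 51
Dry (AMC I): CN(I) = 4.2·51/(10 − 0.058·51) = (1071/5)/(3521/500) = 15300/503 ≈ 30.417
Max retention: S = 1000/(15300/503) − 10 = 3500/153 in (≈ 22.876 in)
Ia = 0.2·(3500/153) = 700/153 in ≈ 4.575 in
P − Ia = 5.650 − 4.575 = 3289/3060 ≈ 1.075 in (> 0, runoff occurs)
Q: (3289/3060)² ÷ (73289/3060) = 10817521/224264340 in (≈ 0.048 in)

Q = 10817521/224264340 in ≈ 0.048 in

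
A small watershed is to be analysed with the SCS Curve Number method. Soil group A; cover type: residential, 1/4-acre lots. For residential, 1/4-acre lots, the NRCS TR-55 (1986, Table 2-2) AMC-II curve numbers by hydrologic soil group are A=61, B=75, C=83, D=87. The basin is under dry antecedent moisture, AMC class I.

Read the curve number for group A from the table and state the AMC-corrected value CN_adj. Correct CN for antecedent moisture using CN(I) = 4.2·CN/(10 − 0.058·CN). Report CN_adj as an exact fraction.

CN_adj = 42700/1077 ≈ 39.647

NRCS table: residential, 1/4-acre lots, soil group A → CN(II) = 61
CN(I) from CN(II)=61: (4.2·61)/(10 − 0.058·61) = 42700/1077 ≈ 39.647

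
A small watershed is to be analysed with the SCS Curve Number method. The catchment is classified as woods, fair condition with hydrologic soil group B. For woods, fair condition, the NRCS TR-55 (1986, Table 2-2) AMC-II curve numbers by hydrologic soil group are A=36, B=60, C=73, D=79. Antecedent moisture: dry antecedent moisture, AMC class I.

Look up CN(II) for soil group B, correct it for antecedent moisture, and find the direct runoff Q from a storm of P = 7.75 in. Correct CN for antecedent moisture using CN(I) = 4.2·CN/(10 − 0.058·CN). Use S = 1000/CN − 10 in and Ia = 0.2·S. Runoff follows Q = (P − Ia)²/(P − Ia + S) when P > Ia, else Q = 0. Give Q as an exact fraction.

Q = 1329409/1298556 in ≈ 1.024 in

NRCS table: woods, fair condition, soil group B → CN(II) = 60
Dry (AMC I): CN(I) = 4.2·60/(10 − 0.058·60) = 252/(163/25) = 6300/163 ≈ 38.650
Max retention: S = 1000/(6300/163) − 10 = 1000/63 in (≈ 15.873 in)
Ia = 0.2·(1000/63) = 200/63 in ≈ 3.175 in
Since P=7.750 > Ia=3.175: effective rainfall P−Ia = 1153/252 in
Q: (1153/252)² ÷ (5153/252) = 1329409/1298556 in (≈ 1.024 in)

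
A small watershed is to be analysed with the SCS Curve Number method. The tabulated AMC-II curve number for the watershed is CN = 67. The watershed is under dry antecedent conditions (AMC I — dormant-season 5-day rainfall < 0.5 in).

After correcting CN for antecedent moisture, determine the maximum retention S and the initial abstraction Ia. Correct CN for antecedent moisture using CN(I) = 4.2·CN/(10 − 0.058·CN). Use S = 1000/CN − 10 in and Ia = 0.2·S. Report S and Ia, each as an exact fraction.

Adjust CN=67 to AMC I: 4.2·67/(10 − 0.058·67) → (1407/5) ÷ (3057/500) = 46900/1019 ≈ 46.026
S = 1000/(46900/1019) − 10 = 5500/469 in ≈ 11.727 in
Ia = 0.2·(5500/469) = 1100/469 in ≈ 2.345 in

S = 5500/469 in ≈ 11.727 in; Ia = 1100/469 in ≈ 2.345 in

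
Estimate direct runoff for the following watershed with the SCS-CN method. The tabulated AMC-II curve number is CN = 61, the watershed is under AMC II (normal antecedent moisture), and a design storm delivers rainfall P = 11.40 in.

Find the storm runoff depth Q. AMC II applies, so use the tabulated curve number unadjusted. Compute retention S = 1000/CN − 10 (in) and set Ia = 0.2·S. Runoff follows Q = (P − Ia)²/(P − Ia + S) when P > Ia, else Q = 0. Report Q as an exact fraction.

Q = 3176523/512095 in ≈ 6.203 in

Average conditions: CN = 61 (no AMC adjustment).
Retention S: 1000/CN − 10 with CN=61.000 → S = 390/61 ≈ 6.393 in
Ia = 0.2S: 0.2·6.393 = 1.279 in (exactly 78/61)
Since P=11.400 > Ia=1.279: effective rainfall P−Ia = 3087/305 in
Q: (3087/305)² ÷ (5037/305) = 3176523/512095 in (≈ 6.203 in)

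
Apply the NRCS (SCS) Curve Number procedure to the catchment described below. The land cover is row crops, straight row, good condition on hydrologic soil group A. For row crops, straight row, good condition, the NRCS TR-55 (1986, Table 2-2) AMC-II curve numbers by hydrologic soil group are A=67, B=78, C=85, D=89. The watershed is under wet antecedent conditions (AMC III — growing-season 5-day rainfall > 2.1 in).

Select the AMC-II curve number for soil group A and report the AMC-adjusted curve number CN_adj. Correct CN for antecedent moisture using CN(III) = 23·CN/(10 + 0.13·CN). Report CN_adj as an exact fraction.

NRCS table: row crops, straight row, good condition, soil group A → CN(II) = 67
Adjust CN=67 to AMC III: 23·67/(10 + 0.13·67) → 1541 ÷ (1871/100) = 154100/1871 ≈ 82.362

CN_adj = 154100/1871 ≈ 82.362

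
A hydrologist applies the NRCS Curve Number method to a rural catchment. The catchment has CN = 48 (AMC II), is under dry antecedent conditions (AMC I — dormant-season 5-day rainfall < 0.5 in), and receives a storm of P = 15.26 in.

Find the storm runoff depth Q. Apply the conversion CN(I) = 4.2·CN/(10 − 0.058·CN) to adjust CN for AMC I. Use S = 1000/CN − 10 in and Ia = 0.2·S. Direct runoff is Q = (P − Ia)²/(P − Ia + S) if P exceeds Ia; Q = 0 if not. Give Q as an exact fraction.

CN(I) from CN(II)=48: (4.2·48)/(10 − 0.058·48) = 12600/451 ≈ 27.938
Max retention: S = 1000/(12600/451) − 10 = 1625/63 in (≈ 25.794 in)
Ia = 0.2·(1625/63) = 325/63 in ≈ 5.159 in
Excess rainfall: 15.260 − 5.159 = 10.101 in; P > Ia so Q > 0
Runoff Q = (P−Ia)²/(P−Ia+S) = (10.101)²/(10.101+25.794) = 1012448761/356167350 ≈ 2.843 in

Q = 1012448761/356167350 in ≈ 2.843 in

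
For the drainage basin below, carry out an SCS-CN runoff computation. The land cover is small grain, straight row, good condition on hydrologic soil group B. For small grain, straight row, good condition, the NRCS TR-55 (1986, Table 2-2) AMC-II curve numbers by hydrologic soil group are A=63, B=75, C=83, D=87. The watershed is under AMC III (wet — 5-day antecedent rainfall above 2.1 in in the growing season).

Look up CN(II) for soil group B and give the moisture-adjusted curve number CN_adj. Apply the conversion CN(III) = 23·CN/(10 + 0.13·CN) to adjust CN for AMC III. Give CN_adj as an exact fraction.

CN_adj = 6900/79 ≈ 87.342

NRCS table: small grain, straight row, good condition, soil group B → CN(II) = 75
CN(III) from CN(II)=75: (23·75)/(10 + 0.13·75) = 6900/79 ≈ 87.342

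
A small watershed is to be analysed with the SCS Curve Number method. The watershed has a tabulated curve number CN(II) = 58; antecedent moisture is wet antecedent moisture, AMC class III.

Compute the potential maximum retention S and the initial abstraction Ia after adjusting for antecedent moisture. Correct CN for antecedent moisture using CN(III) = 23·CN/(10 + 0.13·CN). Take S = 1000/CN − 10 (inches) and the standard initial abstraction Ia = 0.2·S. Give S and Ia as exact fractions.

S = 2100/667 in ≈ 3.148 in; Ia = 420/667 in ≈ 0.630 in

Adjust CN=58 to AMC III: 23·58/(10 + 0.13·58) → 1334 ÷ (877/50) = 66700/877 ≈ 76.055
Max retention: S = 1000/(66700/877) − 10 = 2100/667 in (≈ 3.148 in)
Ia = 0.2S: 0.2·3.148 = 0.630 in (exactly 420/667)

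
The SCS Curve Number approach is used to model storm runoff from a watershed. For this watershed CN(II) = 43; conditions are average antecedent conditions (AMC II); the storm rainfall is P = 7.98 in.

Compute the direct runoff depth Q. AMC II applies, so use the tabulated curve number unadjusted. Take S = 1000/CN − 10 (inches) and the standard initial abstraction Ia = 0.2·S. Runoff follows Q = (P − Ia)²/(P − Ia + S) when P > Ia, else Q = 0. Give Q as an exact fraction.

Average conditions: CN = 43 (no AMC adjustment).
S = 1000/43 − 10 = 570/43 in ≈ 13.256 in
Ia = 0.2S: 0.2·13.256 = 2.651 in (exactly 114/43)
Excess rainfall: 7.980 − 2.651 = 5.329 in; P > Ia so Q > 0
Q: (11457/2150)² ÷ (39957/2150) = 2302857/1507150 in (≈ 1.528 in)

Q = 2302857/1507150 in ≈ 1.528 in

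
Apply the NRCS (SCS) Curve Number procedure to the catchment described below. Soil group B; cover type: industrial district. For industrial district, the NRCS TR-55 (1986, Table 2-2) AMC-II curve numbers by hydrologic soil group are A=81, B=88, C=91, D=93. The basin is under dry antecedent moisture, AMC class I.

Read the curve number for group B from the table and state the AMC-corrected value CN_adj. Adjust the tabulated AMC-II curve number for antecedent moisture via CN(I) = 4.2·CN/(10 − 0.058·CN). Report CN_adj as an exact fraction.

NRCS table: industrial district, soil group B → CN(II) = 88
CN(I) from CN(II)=88: (4.2·88)/(10 − 0.058·88) = 3850/51 ≈ 75.490

CN_adj = 3850/51 ≈ 75.490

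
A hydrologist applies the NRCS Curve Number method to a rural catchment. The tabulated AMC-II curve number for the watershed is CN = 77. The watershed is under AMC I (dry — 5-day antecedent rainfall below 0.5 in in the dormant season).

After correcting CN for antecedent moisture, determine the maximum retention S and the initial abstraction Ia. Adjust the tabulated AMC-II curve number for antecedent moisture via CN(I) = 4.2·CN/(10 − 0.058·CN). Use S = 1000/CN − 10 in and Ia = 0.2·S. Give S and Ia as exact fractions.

S = 11500/1617 in ≈ 7.112 in; Ia = 2300/1617 in ≈ 1.422 in

Adjust CN=77 to AMC I: 4.2·77/(10 − 0.058·77) → (1617/5) ÷ (2767/500) = 161700/2767 ≈ 58.439
Max retention: S = 1000/(161700/2767) − 10 = 11500/1617 in (≈ 7.112 in)
Ia = 0.2S: 0.2·7.112 = 1.422 in (exactly 2300/1617)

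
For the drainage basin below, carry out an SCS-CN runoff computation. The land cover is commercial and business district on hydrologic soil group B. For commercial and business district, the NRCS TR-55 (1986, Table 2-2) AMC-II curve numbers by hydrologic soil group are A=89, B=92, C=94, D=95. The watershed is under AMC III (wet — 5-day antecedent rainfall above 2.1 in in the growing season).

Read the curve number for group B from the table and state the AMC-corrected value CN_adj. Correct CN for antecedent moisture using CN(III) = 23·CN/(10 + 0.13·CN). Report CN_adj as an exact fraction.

NRCS table: commercial and business district, soil group B → CN(II) = 92
Wet (AMC III): CN(III) = 23·92/(10 + 0.13·92) = 2116/(549/25) = 52900/549 ≈ 96.357

CN_adj = 52900/549 ≈ 96.357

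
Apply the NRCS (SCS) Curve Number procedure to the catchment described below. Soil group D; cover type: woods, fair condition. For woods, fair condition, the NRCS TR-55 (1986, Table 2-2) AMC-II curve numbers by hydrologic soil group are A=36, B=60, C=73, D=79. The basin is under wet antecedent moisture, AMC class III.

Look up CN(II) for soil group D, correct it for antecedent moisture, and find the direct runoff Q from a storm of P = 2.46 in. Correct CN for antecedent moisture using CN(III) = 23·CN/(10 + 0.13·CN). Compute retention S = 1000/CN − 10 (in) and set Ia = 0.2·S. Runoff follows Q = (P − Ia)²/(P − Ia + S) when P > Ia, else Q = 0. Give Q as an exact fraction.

Q = 13667535027/9311852450 in ≈ 1.468 in

NRCS table: woods, fair condition, soil group D → CN(II) = 79
CN(III) from CN(II)=79: (23·79)/(10 + 0.13·79) = 181700/2027 ≈ 89.640
Retention S: 1000/CN − 10 with CN=89.640 → S = 2100/1817 ≈ 1.156 in
Ia = 0.2S: 0.2·1.156 = 0.231 in (exactly 420/1817)
P − Ia = 2.460 − 0.231 = 202491/90850 ≈ 2.229 in (> 0, runoff occurs)
Q = (202491/90850)²/((202491/90850) + 2100/1817) = (41002605081/8253722500)/(307491/90850) = 13667535027/9311852450 in ≈ 1.468 in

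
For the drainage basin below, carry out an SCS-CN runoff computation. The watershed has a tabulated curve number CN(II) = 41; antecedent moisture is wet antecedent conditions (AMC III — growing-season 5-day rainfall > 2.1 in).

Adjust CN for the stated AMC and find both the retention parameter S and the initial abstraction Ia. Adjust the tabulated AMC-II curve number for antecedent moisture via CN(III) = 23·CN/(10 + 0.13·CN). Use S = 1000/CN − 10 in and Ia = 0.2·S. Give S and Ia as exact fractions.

CN(III) from CN(II)=41: (23·41)/(10 + 0.13·41) = 94300/1533 ≈ 61.513
Max retention: S = 1000/(94300/1533) − 10 = 5900/943 in (≈ 6.257 in)
Initial abstraction Ia = S/5 = (5900/943)/5 = 1180/943 ≈ 1.251 in

S = 5900/943 in ≈ 6.257 in; Ia = 1180/943 in ≈ 1.251 in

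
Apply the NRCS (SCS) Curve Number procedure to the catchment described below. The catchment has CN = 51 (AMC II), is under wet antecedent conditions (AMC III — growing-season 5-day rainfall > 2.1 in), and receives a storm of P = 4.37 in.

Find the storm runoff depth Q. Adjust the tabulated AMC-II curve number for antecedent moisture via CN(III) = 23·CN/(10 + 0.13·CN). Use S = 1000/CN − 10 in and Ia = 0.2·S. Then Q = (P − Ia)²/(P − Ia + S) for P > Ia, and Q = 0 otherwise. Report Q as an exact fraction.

Wet (AMC III): CN(III) = 23·51/(10 + 0.13·51) = 1173/(1663/100) = 117300/1663 ≈ 70.535
Max retention: S = 1000/(117300/1663) − 10 = 4900/1173 in (≈ 4.177 in)
Ia = 0.2S: 0.2·4.177 = 0.835 in (exactly 980/1173)
Since P=4.370 > Ia=0.835: effective rainfall P−Ia = 414601/117300 in
Q = (414601/117300)²/((414601/117300) + 4900/1173) = (171893989201/13759290000)/(904601/117300) = 171893989201/106109697300 in ≈ 1.620 in

Q = 171893989201/106109697300 in ≈ 1.620 in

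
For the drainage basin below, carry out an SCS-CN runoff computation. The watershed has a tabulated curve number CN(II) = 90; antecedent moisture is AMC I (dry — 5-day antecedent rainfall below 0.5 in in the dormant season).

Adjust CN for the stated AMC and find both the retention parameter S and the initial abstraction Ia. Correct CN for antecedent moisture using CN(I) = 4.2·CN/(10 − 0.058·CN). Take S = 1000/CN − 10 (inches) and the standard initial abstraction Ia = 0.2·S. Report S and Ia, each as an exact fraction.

S = 500/189 in ≈ 2.646 in; Ia = 100/189 in ≈ 0.529 in

Adjust CN=90 to AMC I: 4.2·90/(10 − 0.058·90) → 378 ÷ (239/50) = 18900/239 ≈ 79.079
Max retention: S = 1000/(18900/239) − 10 = 500/189 in (≈ 2.646 in)
Ia = 0.2·(500/189) = 100/189 in ≈ 0.529 in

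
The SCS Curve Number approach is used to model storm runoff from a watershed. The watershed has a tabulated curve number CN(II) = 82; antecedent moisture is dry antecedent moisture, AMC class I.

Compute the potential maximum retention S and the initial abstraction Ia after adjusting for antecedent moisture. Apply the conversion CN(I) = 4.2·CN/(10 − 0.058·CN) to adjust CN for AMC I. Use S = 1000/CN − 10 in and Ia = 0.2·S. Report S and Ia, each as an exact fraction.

S = 1500/287 in ≈ 5.226 in; Ia = 300/287 in ≈ 1.045 in

Dry (AMC I): CN(I) = 4.2·82/(10 − 0.058·82) = (1722/5)/(1311/250) = 28700/437 ≈ 65.675
Retention S: 1000/CN − 10 with CN=65.675 → S = 1500/287 ≈ 5.226 in
Ia = 0.2·(1500/287) = 300/287 in ≈ 1.045 in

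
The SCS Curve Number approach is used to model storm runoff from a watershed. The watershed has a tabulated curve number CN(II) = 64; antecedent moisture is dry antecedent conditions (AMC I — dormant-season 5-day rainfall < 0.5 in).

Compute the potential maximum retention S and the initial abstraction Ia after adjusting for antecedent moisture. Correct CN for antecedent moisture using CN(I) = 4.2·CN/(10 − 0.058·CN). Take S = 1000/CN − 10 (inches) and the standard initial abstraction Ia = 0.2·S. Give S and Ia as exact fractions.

S = 375/28 in ≈ 13.393 in; Ia = 75/28 in ≈ 2.679 in

Adjust CN=64 to AMC I: 4.2·64/(10 − 0.058·64) → (1344/5) ÷ (786/125) = 5600/131 ≈ 42.748
S = 1000/(5600/131) − 10 = 375/28 in ≈ 13.393 in
Ia = 0.2S: 0.2·13.393 = 2.679 in (exactly 75/28)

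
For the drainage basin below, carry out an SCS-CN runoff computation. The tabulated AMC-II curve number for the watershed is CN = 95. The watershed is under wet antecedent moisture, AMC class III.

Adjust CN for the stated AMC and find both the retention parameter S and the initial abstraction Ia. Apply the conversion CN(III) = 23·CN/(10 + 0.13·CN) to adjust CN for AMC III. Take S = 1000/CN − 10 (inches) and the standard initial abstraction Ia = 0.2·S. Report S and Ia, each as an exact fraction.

Wet (AMC III): CN(III) = 23·95/(10 + 0.13·95) = 2185/(447/20) = 43700/447 ≈ 97.763
Max retention: S = 1000/(43700/447) − 10 = 100/437 in (≈ 0.229 in)
Ia = 0.2S: 0.2·0.229 = 0.046 in (exactly 20/437)

S = 100/437 in ≈ 0.229 in; Ia = 20/437 in ≈ 0.046 in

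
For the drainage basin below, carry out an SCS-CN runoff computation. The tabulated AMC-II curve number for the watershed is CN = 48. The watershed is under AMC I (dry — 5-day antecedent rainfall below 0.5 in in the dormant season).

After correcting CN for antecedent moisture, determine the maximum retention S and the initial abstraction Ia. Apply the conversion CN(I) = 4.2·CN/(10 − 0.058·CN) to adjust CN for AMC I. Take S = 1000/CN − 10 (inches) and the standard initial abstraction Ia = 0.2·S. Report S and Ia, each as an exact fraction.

Adjust CN=48 to AMC I: 4.2·48/(10 − 0.058·48) → (1008/5) ÷ (902/125) = 12600/451 ≈ 27.938
Retention S: 1000/CN − 10 with CN=27.938 → S = 1625/63 ≈ 25.794 in
Ia = 0.2·(1625/63) = 325/63 in ≈ 5.159 in

S = 1625/63 in ≈ 25.794 in; Ia = 325/63 in ≈ 5.159 in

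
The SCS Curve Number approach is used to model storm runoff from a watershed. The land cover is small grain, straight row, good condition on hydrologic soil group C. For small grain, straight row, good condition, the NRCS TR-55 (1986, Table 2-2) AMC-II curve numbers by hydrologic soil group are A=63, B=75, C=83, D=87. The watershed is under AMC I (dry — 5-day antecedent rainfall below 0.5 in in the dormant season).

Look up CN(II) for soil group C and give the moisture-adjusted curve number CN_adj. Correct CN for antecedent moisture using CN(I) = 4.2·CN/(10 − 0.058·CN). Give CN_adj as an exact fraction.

CN_adj = 174300/2593 ≈ 67.219

NRCS table: small grain, straight row, good condition, soil group C → CN(II) = 83
CN(I) from CN(II)=83: (4.2·83)/(10 − 0.058·83) = 174300/2593 ≈ 67.219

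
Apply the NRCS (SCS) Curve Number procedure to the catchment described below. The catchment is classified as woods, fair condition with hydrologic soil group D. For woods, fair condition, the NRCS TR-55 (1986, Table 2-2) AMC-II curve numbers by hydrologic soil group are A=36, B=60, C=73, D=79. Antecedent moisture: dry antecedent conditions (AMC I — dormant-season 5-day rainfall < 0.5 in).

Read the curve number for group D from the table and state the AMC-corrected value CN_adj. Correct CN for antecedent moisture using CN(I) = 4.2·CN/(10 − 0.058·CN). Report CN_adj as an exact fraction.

NRCS table: woods, fair condition, soil group D → CN(II) = 79
Dry (AMC I): CN(I) = 4.2·79/(10 − 0.058·79) = (1659/5)/(2709/500) = 7900/129 ≈ 61.240

CN_adj = 7900/129 ≈ 61.240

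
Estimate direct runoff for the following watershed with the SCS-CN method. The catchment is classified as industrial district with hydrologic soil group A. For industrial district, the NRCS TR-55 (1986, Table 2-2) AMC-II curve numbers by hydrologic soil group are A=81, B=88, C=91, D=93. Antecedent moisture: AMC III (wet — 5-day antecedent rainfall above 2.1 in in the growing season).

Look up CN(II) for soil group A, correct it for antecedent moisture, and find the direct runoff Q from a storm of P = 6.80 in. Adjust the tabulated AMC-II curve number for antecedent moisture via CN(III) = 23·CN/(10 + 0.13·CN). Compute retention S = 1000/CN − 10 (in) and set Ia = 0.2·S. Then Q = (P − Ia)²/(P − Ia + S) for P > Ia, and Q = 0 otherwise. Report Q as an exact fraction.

Q = 1887559682/330412365 in ≈ 5.713 in

NRCS table: industrial district, soil group A → CN(II) = 81
Wet (AMC III): CN(III) = 23·81/(10 + 0.13·81) = 1863/(2053/100) = 186300/2053 ≈ 90.745
S = 1000/(186300/2053) − 10 = 1900/1863 in ≈ 1.020 in
Initial abstraction Ia = S/5 = (1900/1863)/5 = 380/1863 ≈ 0.204 in
P − Ia = 6.800 − 0.204 = 61442/9315 ≈ 6.596 in (> 0, runoff occurs)
Q = (61442/9315)²/((61442/9315) + 1900/1863) = (3775119364/86769225)/(70942/9315) = 1887559682/330412365 in ≈ 5.713 in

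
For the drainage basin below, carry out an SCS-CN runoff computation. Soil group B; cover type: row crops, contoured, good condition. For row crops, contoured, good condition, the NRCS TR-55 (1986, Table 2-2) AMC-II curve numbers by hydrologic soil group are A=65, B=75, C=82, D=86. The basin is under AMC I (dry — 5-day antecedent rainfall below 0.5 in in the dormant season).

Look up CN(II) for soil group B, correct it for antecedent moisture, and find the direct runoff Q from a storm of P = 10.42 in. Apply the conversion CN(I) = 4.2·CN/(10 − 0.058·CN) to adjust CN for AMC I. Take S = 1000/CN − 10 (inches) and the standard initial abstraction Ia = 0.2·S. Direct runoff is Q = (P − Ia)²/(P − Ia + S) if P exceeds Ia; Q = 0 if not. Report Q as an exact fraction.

Q = 774119329/166392450 in ≈ 4.652 in

NRCS table: row crops, contoured, good condition, soil group B → CN(II) = 75
Dry (AMC I): CN(I) = 4.2·75/(10 − 0.058·75) = 315/(113/20) = 6300/113 ≈ 55.752
Max retention: S = 1000/(6300/113) − 10 = 500/63 in (≈ 7.937 in)
Ia = 0.2·(500/63) = 100/63 in ≈ 1.587 in
P − Ia = 10.420 − 1.587 = 27823/3150 ≈ 8.833 in (> 0, runoff occurs)
Runoff Q = (P−Ia)²/(P−Ia+S) = (8.833)²/(8.833+7.937) = 774119329/166392450 ≈ 4.652 in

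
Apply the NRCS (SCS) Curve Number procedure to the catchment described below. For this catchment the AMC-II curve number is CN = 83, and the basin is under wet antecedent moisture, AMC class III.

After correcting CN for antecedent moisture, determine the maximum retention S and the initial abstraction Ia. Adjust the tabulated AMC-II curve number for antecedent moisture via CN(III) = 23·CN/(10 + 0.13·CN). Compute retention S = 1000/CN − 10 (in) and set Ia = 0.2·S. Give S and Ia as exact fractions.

S = 1700/1909 in ≈ 0.891 in; Ia = 340/1909 in ≈ 0.178 in

Adjust CN=83 to AMC III: 23·83/(10 + 0.13·83) → 1909 ÷ (2079/100) = 190900/2079 ≈ 91.823
Max retention: S = 1000/(190900/2079) − 10 = 1700/1909 in (≈ 0.891 in)
Ia = 0.2S: 0.2·0.891 = 0.178 in (exactly 340/1909)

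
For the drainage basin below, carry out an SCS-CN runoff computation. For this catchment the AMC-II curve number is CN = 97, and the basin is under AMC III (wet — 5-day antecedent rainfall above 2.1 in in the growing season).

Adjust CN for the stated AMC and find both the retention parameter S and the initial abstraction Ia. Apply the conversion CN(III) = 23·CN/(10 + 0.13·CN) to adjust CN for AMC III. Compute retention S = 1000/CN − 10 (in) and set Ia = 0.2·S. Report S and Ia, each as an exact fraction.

S = 300/2231 in ≈ 0.134 in; Ia = 60/2231 in ≈ 0.027 in

Wet (AMC III): CN(III) = 23·97/(10 + 0.13·97) = 2231/(2261/100) = 223100/2261 ≈ 98.673
Retention S: 1000/CN − 10 with CN=98.673 → S = 300/2231 ≈ 0.134 in
Ia = 0.2S: 0.2·0.134 = 0.027 in (exactly 60/2231)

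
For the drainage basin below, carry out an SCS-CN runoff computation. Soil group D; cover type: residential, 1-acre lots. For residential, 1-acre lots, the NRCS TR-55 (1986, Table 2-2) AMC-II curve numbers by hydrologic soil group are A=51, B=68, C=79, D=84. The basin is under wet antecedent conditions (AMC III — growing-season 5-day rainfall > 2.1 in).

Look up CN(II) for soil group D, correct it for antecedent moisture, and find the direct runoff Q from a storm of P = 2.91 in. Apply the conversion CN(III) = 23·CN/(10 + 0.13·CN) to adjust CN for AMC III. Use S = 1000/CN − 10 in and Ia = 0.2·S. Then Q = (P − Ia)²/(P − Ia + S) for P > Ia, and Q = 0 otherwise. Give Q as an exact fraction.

Q = 17570297809/8334309900 in ≈ 2.108 in

NRCS table: residential, 1-acre lots, soil group D → CN(II) = 84
Adjust CN=84 to AMC III: 23·84/(10 + 0.13·84) → 1932 ÷ (523/25) = 48300/523 ≈ 92.352
Retention S: 1000/CN − 10 with CN=92.352 → S = 400/483 ≈ 0.828 in
Ia = 0.2·(400/483) = 80/483 in ≈ 0.166 in
Excess rainfall: 2.910 − 0.166 = 2.744 in; P > Ia so Q > 0
Runoff Q = (P−Ia)²/(P−Ia+S) = (2.744)²/(2.744+0.828) = 17570297809/8334309900 ≈ 2.108 in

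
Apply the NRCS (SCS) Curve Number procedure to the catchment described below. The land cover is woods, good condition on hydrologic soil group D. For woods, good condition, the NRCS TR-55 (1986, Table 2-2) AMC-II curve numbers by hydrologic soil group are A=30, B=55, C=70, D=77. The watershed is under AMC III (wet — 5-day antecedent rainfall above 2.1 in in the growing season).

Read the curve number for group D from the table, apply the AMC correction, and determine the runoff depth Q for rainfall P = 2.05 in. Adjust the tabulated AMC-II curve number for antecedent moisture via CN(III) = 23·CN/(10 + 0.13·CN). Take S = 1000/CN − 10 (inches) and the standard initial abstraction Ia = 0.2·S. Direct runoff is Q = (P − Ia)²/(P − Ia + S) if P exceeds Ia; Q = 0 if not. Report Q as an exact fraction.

NRCS table: woods, good condition, soil group D → CN(II) = 77
CN(III) from CN(II)=77: (23·77)/(10 + 0.13·77) = 7700/87 ≈ 88.506
Retention S: 1000/CN − 10 with CN=88.506 → S = 100/77 ≈ 1.299 in
Ia = 0.2S: 0.2·1.299 = 0.260 in (exactly 20/77)
Excess rainfall: 2.050 − 0.260 = 1.790 in; P > Ia so Q > 0
Q = (2757/1540)²/((2757/1540) + 100/77) = (7601049/2371600)/(4757/1540) = 7601049/7325780 in ≈ 1.038 in

Q = 7601049/7325780 in ≈ 1.038 in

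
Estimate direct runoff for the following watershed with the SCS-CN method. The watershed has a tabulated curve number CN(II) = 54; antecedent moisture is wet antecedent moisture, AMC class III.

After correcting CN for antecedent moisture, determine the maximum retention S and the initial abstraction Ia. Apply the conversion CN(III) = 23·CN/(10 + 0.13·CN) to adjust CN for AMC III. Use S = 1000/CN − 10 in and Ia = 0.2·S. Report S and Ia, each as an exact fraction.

S = 100/27 in ≈ 3.704 in; Ia = 20/27 in ≈ 0.741 in

Adjust CN=54 to AMC III: 23·54/(10 + 0.13·54) → 1242 ÷ (851/50) = 2700/37 ≈ 72.973
Retention S: 1000/CN − 10 with CN=72.973 → S = 100/27 ≈ 3.704 in
Ia = 0.2·(100/27) = 20/27 in ≈ 0.741 in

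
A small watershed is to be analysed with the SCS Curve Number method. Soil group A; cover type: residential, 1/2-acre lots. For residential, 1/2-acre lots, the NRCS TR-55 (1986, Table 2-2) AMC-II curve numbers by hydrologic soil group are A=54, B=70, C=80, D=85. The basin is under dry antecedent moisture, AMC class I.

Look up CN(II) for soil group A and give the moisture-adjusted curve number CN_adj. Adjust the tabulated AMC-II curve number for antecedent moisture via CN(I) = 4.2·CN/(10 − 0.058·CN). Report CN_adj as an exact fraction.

NRCS table: residential, 1/2-acre lots, soil group A → CN(II) = 54
Adjust CN=54 to AMC I: 4.2·54/(10 − 0.058·54) → (1134/5) ÷ (1717/250) = 56700/1717 ≈ 33.023

CN_adj = 56700/1717 ≈ 33.023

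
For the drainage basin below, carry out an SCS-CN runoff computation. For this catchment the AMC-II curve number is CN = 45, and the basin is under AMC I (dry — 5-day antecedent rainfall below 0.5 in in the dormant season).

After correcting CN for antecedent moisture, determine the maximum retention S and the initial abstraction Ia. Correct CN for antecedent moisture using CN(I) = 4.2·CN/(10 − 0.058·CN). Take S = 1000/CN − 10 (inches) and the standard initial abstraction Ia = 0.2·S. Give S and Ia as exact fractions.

S = 5500/189 in ≈ 29.101 in; Ia = 1100/189 in ≈ 5.820 in

Adjust CN=45 to AMC I: 4.2·45/(10 − 0.058·45) → 189 ÷ (739/100) = 18900/739 ≈ 25.575
Max retention: S = 1000/(18900/739) − 10 = 5500/189 in (≈ 29.101 in)
Ia = 0.2·(5500/189) = 1100/189 in ≈ 5.820 in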